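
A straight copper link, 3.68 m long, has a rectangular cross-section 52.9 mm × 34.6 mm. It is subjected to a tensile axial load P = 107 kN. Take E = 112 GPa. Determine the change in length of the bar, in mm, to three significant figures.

1.92 mm

A = 1830 mm².
δ_mech = NL/(AE) = 107000·3680/(1830·112000) = 1.921 mm.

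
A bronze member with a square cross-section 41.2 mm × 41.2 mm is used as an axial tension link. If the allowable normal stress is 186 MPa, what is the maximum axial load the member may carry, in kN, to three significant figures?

316 kN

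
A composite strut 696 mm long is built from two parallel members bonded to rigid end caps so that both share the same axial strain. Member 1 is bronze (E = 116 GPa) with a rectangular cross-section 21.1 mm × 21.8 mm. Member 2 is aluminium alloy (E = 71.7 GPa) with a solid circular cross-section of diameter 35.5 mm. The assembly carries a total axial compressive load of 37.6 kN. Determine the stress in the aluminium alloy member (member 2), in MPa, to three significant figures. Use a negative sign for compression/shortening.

-21.7 MPa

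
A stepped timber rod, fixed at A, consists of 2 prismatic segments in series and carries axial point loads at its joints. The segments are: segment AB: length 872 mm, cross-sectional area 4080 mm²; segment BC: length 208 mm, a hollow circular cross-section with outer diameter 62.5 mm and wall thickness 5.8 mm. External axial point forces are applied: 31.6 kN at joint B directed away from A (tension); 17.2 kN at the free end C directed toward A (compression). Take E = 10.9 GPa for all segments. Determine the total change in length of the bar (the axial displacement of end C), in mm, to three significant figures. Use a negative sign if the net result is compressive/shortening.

Internal axial forces (sectioning from the free end, tension +): N_BC = -17.2 kN, N_AB = 14.4 kN.
A_BC = 1033 mm².
δ_AB = 14400·872/(4080·10900) = 0.2824 mm
δ_BC = -17200·208/(1033·10900) = -0.3177 mm
δ = Σδ_i = -0.03534 mm.

-0.0353 mm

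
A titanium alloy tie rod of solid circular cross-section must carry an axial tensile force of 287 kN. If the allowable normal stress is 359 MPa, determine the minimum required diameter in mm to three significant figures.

Required area A ≥ P/σ_allow = 287000/359 = 799.4 mm².
For a solid circular section, d ≥ √(4A/π) = 31.9 mm.

31.9 mm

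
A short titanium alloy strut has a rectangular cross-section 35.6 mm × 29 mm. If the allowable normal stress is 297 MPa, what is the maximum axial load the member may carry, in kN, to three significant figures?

A = 1032 mm².
P_max = σ_allow · A = 297 · 1032 = 306600 N = 306.6 kN.

307 kN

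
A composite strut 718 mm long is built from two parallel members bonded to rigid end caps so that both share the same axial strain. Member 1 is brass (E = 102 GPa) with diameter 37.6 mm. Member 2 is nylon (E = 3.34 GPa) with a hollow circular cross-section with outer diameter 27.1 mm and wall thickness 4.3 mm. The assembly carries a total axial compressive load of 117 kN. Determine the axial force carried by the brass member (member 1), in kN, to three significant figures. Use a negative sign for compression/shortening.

-116 kN

A_1 = 1110 mm².
A_2 = 308 mm².
Equal strain + equilibrium ⇒ each member carries load in proportion to AE: A₁E₁ = 113300000 N, A₂E₂ = 1029000 N, ΣAE = 114300000 N.
F₁ = P·A₁E₁/ΣAE = -117000·113300000/114300000 = -115900 N.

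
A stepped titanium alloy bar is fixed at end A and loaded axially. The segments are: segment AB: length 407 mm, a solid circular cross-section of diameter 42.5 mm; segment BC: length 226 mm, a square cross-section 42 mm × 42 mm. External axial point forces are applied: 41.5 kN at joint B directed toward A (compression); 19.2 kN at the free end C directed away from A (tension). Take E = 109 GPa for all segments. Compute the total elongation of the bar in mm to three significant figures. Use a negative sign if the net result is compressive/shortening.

-0.0361 mm

Internal axial forces (sectioning from the free end, tension +): N_BC = 19.2 kN, N_AB = -22.3 kN.
A_AB = 1419 mm².
A_BC = 1764 mm².
δ_AB = -22300·407/(1419·109000) = -0.0587 mm
δ_BC = 19200·226/(1764·109000) = 0.02257 mm
δ = Σδ_i = -0.03613 mm.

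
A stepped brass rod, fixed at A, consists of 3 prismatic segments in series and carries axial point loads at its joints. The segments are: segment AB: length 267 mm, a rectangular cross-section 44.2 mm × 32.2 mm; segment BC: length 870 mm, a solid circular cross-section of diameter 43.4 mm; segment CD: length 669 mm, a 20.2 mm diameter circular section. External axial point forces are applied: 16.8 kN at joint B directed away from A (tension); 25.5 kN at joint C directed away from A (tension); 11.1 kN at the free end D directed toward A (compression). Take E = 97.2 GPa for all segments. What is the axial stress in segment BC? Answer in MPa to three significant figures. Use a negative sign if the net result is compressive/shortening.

9.73 MPa

Internal axial forces (sectioning from the free end, tension +): N_CD = -11.1 kN, N_BC = 14.4 kN, N_AB = 31.2 kN.
A_BC = 1479 mm².
σ_BC = N_BC/A_BC = 14400/1479 = 9.734 MPa.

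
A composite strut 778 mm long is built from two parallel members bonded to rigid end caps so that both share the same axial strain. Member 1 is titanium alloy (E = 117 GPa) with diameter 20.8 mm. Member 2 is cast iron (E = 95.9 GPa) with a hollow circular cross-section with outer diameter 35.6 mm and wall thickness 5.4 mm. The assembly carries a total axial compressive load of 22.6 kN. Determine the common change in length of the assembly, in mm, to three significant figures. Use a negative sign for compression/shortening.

-0.198 mm

A_1 = 339.8 mm².
A_2 = 512.3 mm².
Equal strain + equilibrium ⇒ each member carries load in proportion to AE: A₁E₁ = 39760000 N, A₂E₂ = 49130000 N, ΣAE = 88890000 N.
δ = PL/ΣAE = -22600·778/88890000 = -0.1978 mm.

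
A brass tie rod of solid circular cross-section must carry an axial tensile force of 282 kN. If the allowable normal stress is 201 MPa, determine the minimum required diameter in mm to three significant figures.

42.3 mm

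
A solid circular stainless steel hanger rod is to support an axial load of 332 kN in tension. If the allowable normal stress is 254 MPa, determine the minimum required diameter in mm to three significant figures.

40.8 mm

Required area A ≥ P/σ_allow = 332000/254 = 1307 mm².
For a solid circular section, d ≥ √(4A/π) = 40.8 mm.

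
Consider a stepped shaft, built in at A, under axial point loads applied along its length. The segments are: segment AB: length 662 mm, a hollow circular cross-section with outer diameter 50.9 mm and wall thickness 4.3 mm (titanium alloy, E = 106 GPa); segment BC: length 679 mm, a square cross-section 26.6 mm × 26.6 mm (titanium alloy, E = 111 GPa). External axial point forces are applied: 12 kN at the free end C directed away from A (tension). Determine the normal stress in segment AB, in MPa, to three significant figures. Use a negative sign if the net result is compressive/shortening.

Internal axial forces (sectioning from the free end, tension +): N_BC = 12 kN, N_AB = 12 kN.
A_AB = 629.5 mm².
σ_AB = N_AB/A_AB = 12000/629.5 = 19.06 MPa.

19.1 MPa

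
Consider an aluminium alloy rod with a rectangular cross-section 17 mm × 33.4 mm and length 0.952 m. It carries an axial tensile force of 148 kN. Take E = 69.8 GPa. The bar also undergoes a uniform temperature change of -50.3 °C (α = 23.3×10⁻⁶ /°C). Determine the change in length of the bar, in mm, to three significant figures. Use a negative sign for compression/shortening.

2.44 mm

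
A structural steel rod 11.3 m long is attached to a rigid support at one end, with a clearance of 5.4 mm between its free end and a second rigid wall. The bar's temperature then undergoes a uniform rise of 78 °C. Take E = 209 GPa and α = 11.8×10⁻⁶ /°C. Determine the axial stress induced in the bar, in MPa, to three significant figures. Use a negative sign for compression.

-92.5 MPa

Free thermal expansion αLΔT = 11.8e-6 · 11300 · 78 = 10.4 mm.
The walls engage after the gap closes; constrained expansion = 10.4 − 5.4 = 5.001 mm.
The walls impose strain ε = −(5.001)/11300 = -4.4252e-04; σ = Eε = 209000 · -4.4252e-04 = -92.49 MPa.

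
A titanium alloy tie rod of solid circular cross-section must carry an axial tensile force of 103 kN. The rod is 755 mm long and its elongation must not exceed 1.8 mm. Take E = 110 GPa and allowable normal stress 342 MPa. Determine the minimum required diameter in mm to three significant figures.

22.4 mm

Required area A ≥ P/σ_allow = 103000/342 = 301.2 mm².
For a solid circular section, d ≥ √(4A/π) = 19.58 mm.
Elongation limit: A ≥ PL/(Eδ_allow) = 103000·755/(110000·1.8) = 392.8 mm² ⇒ d ≥ 22.36 mm.
The elongation limit governs.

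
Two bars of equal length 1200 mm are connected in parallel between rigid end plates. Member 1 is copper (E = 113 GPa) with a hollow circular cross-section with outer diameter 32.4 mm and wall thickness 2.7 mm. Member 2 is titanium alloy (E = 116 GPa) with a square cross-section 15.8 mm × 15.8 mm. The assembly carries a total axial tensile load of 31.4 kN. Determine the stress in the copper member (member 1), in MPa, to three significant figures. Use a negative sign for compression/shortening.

61.8 MPa

A_1 = 251.9 mm².
A_2 = 249.6 mm².
Equal strain + equilibrium ⇒ each member carries load in proportion to AE: A₁E₁ = 28470000 N, A₂E₂ = 28960000 N, ΣAE = 57430000 N.
σ₁ = P·E₁/ΣAE = 31400·113000/57430000 = 61.79 MPa.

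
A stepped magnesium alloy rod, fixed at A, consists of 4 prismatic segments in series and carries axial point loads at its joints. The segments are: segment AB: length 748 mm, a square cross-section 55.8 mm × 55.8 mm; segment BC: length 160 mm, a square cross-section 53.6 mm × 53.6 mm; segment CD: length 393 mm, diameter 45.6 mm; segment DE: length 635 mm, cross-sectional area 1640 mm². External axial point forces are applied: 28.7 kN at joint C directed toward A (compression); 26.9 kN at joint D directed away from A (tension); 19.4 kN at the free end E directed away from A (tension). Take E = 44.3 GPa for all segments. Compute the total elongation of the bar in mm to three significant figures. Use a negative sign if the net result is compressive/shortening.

0.539 mm

Internal axial forces (sectioning from the free end, tension +): N_DE = 19.4 kN, N_CD = 46.3 kN, N_BC = 17.6 kN, N_AB = 17.6 kN.
A_AB = 3114 mm².
A_BC = 2873 mm².
A_CD = 1633 mm².
δ_AB = 17600·748/(3114·44300) = 0.09544 mm
δ_BC = 17600·160/(2873·44300) = 0.02213 mm
δ_CD = 46300·393/(1633·44300) = 0.2515 mm
δ_DE = 19400·635/(1640·44300) = 0.1696 mm
δ = Σδ_i = 0.5386 mm.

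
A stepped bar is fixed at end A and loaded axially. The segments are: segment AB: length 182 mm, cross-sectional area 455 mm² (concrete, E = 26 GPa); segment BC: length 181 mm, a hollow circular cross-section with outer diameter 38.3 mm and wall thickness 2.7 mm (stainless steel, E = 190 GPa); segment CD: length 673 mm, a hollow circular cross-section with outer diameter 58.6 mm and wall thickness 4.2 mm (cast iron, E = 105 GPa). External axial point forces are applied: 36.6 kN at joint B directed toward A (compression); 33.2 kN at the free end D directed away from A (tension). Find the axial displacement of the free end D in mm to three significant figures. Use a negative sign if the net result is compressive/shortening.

Internal axial forces (sectioning from the free end, tension +): N_CD = 33.2 kN, N_BC = 33.2 kN, N_AB = -3.4 kN.
A_BC = 302 mm².
A_CD = 717.8 mm².
δ_AB = -3400·182/(455·26000) = -0.05231 mm
δ_BC = 33200·181/(302·190000) = 0.1047 mm
δ_CD = 33200·673/(717.8·105000) = 0.2965 mm
δ = Σδ_i = 0.3489 mm.

0.349 mm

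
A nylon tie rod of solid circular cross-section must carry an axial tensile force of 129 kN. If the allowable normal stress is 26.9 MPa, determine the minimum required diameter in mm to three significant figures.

Required area A ≥ P/σ_allow = 129000/26.9 = 4796 mm².
For a solid circular section, d ≥ √(4A/π) = 78.14 mm.

78.1 mm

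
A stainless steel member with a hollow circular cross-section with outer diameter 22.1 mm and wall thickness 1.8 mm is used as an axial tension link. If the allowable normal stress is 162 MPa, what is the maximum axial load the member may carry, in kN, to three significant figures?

18.6 kN

A = 114.8 mm².
P_max = σ_allow · A = 162 · 114.8 = 18600 N = 18.6 kN.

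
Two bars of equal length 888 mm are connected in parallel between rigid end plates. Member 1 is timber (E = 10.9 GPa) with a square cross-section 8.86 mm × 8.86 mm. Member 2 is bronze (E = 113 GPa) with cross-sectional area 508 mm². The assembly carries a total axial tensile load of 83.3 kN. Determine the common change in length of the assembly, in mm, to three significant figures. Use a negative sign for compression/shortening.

A_1 = 78.5 mm².
Equal strain + equilibrium ⇒ each member carries load in proportion to AE: A₁E₁ = 855600 N, A₂E₂ = 57400000 N, ΣAE = 58260000 N.
δ = PL/ΣAE = 83300·888/58260000 = 1.27 mm.

1.27 mm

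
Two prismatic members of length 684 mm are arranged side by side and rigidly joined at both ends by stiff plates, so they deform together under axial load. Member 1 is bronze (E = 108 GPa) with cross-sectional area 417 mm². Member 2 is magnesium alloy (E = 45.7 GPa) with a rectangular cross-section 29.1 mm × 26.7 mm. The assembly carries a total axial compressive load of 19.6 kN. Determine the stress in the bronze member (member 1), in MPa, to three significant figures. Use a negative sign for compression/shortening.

-26.3 MPa

A_2 = 777 mm².
Equal strain + equilibrium ⇒ each member carries load in proportion to AE: A₁E₁ = 45040000 N, A₂E₂ = 35510000 N, ΣAE = 80540000 N.
σ₁ = P·E₁/ΣAE = -19600·108000/80540000 = -26.28 MPa.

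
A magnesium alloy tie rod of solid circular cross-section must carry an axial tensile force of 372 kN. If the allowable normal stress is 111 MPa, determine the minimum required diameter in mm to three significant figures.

Required area A ≥ P/σ_allow = 372000/111 = 3351 mm².
For a solid circular section, d ≥ √(4A/π) = 65.32 mm.

65.3 mm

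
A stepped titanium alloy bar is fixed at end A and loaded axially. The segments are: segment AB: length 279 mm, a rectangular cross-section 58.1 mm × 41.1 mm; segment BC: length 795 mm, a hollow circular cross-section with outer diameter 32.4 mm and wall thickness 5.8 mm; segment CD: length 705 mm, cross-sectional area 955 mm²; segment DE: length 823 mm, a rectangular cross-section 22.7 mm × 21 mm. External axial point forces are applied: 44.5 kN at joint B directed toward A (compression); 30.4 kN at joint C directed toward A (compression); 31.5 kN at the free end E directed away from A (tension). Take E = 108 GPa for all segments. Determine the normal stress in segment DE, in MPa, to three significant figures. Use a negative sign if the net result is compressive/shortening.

66.1 MPa

Internal axial forces (sectioning from the free end, tension +): N_DE = 31.5 kN, N_CD = 31.5 kN, N_BC = 1.1 kN, N_AB = -43.4 kN.
A_DE = 476.7 mm².
σ_DE = N_DE/A_DE = 31500/476.7 = 66.08 MPa.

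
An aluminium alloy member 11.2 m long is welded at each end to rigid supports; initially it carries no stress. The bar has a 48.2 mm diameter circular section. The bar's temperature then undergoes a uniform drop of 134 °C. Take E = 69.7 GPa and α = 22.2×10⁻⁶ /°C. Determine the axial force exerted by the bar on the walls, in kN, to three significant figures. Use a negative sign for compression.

Free thermal expansion αLΔT = 22.2e-6 · 11200 · -134 = -33.32 mm.
The walls impose strain ε = −(-33.32)/11200 = 2.9748e-03; σ = Eε = 69700 · 2.9748e-03 = 207.3 MPa.
Wall reaction R = σ·A = 207.3·1825 = 378300 N = 378.3 kN.

378 kN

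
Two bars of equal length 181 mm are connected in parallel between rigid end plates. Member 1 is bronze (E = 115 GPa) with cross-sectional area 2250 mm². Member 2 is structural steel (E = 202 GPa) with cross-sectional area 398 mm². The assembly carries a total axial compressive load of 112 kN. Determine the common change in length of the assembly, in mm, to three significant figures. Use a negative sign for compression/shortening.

-0.0598 mm

Equal strain + equilibrium ⇒ each member carries load in proportion to AE: A₁E₁ = 258800000 N, A₂E₂ = 80400000 N, ΣAE = 339100000 N.
δ = PL/ΣAE = -112000·181/339100000 = -0.05977 mm.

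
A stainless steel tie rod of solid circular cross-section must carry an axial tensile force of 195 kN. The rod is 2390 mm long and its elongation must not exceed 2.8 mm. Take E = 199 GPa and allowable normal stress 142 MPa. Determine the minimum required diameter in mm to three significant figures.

41.8 mm

Required area A ≥ P/σ_allow = 195000/142 = 1373 mm².
For a solid circular section, d ≥ √(4A/π) = 41.81 mm.
Elongation limit: A ≥ PL/(Eδ_allow) = 195000·2390/(199000·2.8) = 836.4 mm² ⇒ d ≥ 32.63 mm.
The stress limit governs.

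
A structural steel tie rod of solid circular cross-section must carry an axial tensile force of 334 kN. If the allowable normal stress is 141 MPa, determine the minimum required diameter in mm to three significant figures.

54.9 mm

Required area A ≥ P/σ_allow = 334000/141 = 2369 mm².
For a solid circular section, d ≥ √(4A/π) = 54.92 mm.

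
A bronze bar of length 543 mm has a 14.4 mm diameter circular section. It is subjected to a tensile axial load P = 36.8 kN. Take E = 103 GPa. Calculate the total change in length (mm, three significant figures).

1.19 mm

A = 162.9 mm².
δ_mech = NL/(AE) = 36800·543/(162.9·103000) = 1.191 mm.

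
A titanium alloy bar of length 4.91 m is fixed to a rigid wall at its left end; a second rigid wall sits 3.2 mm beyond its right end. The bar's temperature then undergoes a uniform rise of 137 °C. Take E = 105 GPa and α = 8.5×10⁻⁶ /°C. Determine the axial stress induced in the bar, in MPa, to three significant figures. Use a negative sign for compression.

Free thermal expansion αLΔT = 8.5e-6 · 4910 · 137 = 5.718 mm.
The walls engage after the gap closes; constrained expansion = 5.718 − 3.2 = 2.518 mm.
The walls impose strain ε = −(2.518)/4910 = -5.1277e-04; σ = Eε = 105000 · -5.1277e-04 = -53.84 MPa.

-53.8 MPa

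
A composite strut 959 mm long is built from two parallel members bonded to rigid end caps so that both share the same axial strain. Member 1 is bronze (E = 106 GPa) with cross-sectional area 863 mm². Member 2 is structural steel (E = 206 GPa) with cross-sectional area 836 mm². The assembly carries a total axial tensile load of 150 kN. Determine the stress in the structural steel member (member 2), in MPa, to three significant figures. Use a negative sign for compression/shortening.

Equal strain + equilibrium ⇒ each member carries load in proportion to AE: A₁E₁ = 91480000 N, A₂E₂ = 172200000 N, ΣAE = 263700000 N.
σ₂ = P·E₂/ΣAE = 150000·206000/263700000 = 117.2 MPa.

117 MPa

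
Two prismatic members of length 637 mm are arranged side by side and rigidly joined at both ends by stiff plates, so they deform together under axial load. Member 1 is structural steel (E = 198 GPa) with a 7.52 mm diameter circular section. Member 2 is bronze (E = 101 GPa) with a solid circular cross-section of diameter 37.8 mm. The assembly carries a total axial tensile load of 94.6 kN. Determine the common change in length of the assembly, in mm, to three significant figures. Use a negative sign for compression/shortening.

0.493 mm

A_1 = 44.41 mm².
A_2 = 1122 mm².
Equal strain + equilibrium ⇒ each member carries load in proportion to AE: A₁E₁ = 8794000 N, A₂E₂ = 113300000 N, ΣAE = 122100000 N.
δ = PL/ΣAE = 94600·637/122100000 = 0.4934 mm.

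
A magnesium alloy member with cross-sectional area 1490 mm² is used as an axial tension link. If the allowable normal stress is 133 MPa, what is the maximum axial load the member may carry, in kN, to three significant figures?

198 kN

P_max = σ_allow · A = 133 · 1490 = 198200 N = 198.2 kN.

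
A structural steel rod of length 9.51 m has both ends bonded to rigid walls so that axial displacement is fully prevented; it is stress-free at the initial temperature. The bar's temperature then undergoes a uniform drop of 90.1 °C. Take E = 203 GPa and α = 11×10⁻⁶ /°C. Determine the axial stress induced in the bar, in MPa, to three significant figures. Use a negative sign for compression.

Free thermal expansion αLΔT = 11e-6 · 9510 · -90.1 = -9.425 mm.
The walls impose strain ε = −(-9.425)/9510 = 9.9110e-04; σ = Eε = 203000 · 9.9110e-04 = 201.2 MPa.

201 MPa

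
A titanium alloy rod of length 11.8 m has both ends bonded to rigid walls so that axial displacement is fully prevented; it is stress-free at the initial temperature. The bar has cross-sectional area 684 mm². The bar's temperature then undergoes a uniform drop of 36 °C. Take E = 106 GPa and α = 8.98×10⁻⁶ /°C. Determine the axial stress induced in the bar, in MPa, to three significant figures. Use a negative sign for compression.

34.3 MPa

Free thermal expansion αLΔT = 8.98e-6 · 11800 · -36 = -3.815 mm.
The walls impose strain ε = −(-3.815)/11800 = 3.2328e-04; σ = Eε = 106000 · 3.2328e-04 = 34.27 MPa.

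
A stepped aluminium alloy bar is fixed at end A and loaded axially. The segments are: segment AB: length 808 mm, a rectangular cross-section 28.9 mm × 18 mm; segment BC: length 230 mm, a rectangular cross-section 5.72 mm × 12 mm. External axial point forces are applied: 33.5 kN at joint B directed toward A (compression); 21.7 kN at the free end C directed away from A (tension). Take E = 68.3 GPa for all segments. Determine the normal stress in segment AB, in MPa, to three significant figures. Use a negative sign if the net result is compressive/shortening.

Internal axial forces (sectioning from the free end, tension +): N_BC = 21.7 kN, N_AB = -11.8 kN.
A_AB = 520.2 mm².
σ_AB = N_AB/A_AB = -11800/520.2 = -22.68 MPa.

-22.7 MPa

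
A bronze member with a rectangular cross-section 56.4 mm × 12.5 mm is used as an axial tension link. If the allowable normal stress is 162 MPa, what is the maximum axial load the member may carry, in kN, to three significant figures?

114 kN

A = 705 mm².
P_max = σ_allow · A = 162 · 705 = 114200 N = 114.2 kN.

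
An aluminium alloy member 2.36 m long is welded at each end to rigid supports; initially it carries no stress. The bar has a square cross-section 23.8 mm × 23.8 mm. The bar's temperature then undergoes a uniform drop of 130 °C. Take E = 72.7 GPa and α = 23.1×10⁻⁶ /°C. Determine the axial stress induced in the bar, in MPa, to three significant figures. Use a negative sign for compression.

218 MPa

Free thermal expansion αLΔT = 23.1e-6 · 2360 · -130 = -7.087 mm.
The walls impose strain ε = −(-7.087)/2360 = 3.0030e-03; σ = Eε = 72700 · 3.0030e-03 = 218.3 MPa.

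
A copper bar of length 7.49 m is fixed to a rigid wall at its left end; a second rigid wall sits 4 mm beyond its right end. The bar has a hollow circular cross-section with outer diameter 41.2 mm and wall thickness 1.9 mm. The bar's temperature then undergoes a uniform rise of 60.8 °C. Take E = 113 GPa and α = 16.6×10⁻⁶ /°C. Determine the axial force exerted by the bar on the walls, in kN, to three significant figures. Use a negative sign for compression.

-12.6 kN

Free thermal expansion αLΔT = 16.6e-6 · 7490 · 60.8 = 7.56 mm.
The walls engage after the gap closes; constrained expansion = 7.56 − 4 = 3.56 mm.
The walls impose strain ε = −(3.56)/7490 = -4.7523e-04; σ = Eε = 113000 · -4.7523e-04 = -53.7 MPa.
Wall reaction R = σ·A = -53.7·234.6 = -12600 N = -12.6 kN.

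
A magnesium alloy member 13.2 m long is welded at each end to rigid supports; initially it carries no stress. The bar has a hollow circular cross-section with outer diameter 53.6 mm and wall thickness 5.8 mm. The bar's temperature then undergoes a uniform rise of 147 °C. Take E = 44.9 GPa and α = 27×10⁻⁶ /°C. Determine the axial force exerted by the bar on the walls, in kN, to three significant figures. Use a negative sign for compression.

-155 kN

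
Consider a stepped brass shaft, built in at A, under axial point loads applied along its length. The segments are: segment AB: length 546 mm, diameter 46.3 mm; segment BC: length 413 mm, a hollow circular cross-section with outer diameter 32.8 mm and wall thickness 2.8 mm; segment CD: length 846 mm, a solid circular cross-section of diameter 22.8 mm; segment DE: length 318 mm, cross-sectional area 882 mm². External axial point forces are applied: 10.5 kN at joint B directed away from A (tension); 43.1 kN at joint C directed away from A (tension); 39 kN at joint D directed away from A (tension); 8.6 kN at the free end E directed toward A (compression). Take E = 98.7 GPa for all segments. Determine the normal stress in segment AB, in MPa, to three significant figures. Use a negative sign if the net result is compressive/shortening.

49.9 MPa

Internal axial forces (sectioning from the free end, tension +): N_DE = -8.6 kN, N_CD = 30.4 kN, N_BC = 73.5 kN, N_AB = 84 kN.
A_AB = 1684 mm².
σ_AB = N_AB/A_AB = 84000/1684 = 49.89 MPa.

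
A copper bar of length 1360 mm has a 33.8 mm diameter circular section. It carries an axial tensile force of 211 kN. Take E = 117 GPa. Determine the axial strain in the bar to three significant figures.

0.00201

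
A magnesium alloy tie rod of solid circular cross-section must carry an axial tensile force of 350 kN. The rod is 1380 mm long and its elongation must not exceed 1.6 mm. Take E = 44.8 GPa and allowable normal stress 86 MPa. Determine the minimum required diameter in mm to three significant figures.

Required area A ≥ P/σ_allow = 350000/86 = 4070 mm².
For a solid circular section, d ≥ √(4A/π) = 71.98 mm.
Elongation limit: A ≥ PL/(Eδ_allow) = 350000·1380/(44800·1.6) = 6738 mm² ⇒ d ≥ 92.63 mm.
The elongation limit governs.

92.6 mm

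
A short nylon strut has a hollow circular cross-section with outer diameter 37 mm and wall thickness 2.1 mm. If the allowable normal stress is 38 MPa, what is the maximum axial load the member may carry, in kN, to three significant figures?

8.75 kN

A = 230.2 mm².
P_max = σ_allow · A = 38 · 230.2 = 8749 N = 8.749 kN.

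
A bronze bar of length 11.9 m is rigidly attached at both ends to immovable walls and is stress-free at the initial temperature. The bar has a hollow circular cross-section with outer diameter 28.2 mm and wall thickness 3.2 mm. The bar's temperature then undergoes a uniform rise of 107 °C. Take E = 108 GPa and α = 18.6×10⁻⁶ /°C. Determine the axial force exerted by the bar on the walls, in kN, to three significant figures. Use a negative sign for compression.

Free thermal expansion αLΔT = 18.6e-6 · 11900 · 107 = 23.68 mm.
The walls impose strain ε = −(23.68)/11900 = -1.9902e-03; σ = Eε = 108000 · -1.9902e-03 = -214.9 MPa.
Wall reaction R = σ·A = -214.9·251.3 = -54020 N = -54.02 kN.

-54.0 kN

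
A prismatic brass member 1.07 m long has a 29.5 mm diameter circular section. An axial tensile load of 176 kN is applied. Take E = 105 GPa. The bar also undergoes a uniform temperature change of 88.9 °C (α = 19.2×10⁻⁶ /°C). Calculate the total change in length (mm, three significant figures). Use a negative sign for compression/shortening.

4.45 mm

A = 683.5 mm².
δ_mech = NL/(AE) = 176000·1070/(683.5·105000) = 2.624 mm.
δ_thermal = αLΔT = 19.2e-6·1070·88.9 = 1.826 mm.
δ = δ_mech + δ_thermal = 4.45 mm.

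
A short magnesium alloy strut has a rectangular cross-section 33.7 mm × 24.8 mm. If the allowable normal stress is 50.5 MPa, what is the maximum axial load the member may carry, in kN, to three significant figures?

42.2 kN

A = 835.8 mm².
P_max = σ_allow · A = 50.5 · 835.8 = 42210 N = 42.21 kN.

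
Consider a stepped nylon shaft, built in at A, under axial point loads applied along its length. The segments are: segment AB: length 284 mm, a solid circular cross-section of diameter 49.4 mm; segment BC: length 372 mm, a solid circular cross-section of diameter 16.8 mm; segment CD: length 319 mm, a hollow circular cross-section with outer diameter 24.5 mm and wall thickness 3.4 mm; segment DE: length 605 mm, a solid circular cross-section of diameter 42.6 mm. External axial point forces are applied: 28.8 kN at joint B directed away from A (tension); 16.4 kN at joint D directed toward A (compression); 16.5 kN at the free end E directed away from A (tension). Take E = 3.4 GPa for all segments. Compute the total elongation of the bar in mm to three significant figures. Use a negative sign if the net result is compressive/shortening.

3.41 mm

Internal axial forces (sectioning from the free end, tension +): N_DE = 16.5 kN, N_CD = 0.1 kN, N_BC = 0.1 kN, N_AB = 28.9 kN.
A_AB = 1917 mm².
A_BC = 221.7 mm².
A_CD = 225.4 mm².
A_DE = 1425 mm².
δ_AB = 28900·284/(1917·3400) = 1.259 mm
δ_BC = 100·372/(221.7·3400) = 0.04936 mm
δ_CD = 100·319/(225.4·3400) = 0.04163 mm
δ_DE = 16500·605/(1425·3400) = 2.06 mm
δ = Σδ_i = 3.41 mm.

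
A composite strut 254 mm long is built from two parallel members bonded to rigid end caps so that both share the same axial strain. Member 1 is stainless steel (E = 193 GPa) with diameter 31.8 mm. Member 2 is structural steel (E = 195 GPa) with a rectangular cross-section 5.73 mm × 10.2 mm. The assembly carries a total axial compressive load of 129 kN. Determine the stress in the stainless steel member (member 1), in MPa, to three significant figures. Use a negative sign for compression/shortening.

-151 MPa

A_1 = 794.2 mm².
A_2 = 58.45 mm².
Equal strain + equilibrium ⇒ each member carries load in proportion to AE: A₁E₁ = 153300000 N, A₂E₂ = 11400000 N, ΣAE = 164700000 N.
σ₁ = P·E₁/ΣAE = -129000·193000/164700000 = -151.2 MPa.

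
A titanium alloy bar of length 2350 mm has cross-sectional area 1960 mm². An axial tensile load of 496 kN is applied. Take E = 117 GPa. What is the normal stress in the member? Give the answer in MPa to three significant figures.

σ = N/A = 496000/1960 = 253.1 MPa.

253 MPa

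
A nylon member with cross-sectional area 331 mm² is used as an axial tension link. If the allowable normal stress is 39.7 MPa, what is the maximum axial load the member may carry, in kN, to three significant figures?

13.1 kN

P_max = σ_allow · A = 39.7 · 331 = 13140 N = 13.14 kN.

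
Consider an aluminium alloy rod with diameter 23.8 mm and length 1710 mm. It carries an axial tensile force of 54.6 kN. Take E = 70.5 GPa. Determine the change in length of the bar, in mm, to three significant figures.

2.98 mm

A = 444.9 mm².
δ_mech = NL/(AE) = 54600·1710/(444.9·70500) = 2.977 mm.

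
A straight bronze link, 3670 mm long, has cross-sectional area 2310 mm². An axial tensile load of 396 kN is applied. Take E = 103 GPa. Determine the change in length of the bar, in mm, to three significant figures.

δ_mech = NL/(AE) = 396000·3670/(2310·103000) = 6.108 mm.

6.11 mm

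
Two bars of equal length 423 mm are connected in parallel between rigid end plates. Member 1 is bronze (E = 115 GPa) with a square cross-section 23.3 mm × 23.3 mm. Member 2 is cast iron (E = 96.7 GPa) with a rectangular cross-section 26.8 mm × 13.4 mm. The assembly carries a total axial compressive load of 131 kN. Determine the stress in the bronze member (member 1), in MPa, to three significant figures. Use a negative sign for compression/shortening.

A_1 = 542.9 mm².
A_2 = 359.1 mm².
Equal strain + equilibrium ⇒ each member carries load in proportion to AE: A₁E₁ = 62430000 N, A₂E₂ = 34730000 N, ΣAE = 97160000 N.
σ₁ = P·E₁/ΣAE = -131000·115000/97160000 = -155.1 MPa.

-155 MPa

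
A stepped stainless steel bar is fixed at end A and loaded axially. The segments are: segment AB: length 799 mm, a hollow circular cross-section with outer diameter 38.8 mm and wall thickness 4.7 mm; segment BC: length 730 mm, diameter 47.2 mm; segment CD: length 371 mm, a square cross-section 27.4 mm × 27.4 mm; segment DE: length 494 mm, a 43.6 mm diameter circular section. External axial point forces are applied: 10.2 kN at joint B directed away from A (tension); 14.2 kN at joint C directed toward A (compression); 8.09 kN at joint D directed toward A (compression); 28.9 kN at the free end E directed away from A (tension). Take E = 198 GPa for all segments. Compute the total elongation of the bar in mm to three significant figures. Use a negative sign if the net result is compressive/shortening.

0.249 mm

Internal axial forces (sectioning from the free end, tension +): N_DE = 28.9 kN, N_CD = 20.81 kN, N_BC = 6.61 kN, N_AB = 16.81 kN.
A_AB = 503.5 mm².
A_BC = 1750 mm².
A_CD = 750.8 mm².
A_DE = 1493 mm².
δ_AB = 16810·799/(503.5·198000) = 0.1347 mm
δ_BC = 6610·730/(1750·198000) = 0.01393 mm
δ_CD = 20810·371/(750.8·198000) = 0.05194 mm
δ_DE = 28900·494/(1493·198000) = 0.04829 mm
δ = Σδ_i = 0.2489 mm.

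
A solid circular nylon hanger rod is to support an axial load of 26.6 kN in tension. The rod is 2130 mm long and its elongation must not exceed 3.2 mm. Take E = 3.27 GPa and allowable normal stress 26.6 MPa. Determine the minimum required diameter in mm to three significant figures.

83.0 mm

Required area A ≥ P/σ_allow = 26600/26.6 = 1000 mm².
For a solid circular section, d ≥ √(4A/π) = 35.68 mm.
Elongation limit: A ≥ PL/(Eδ_allow) = 26600·2130/(3270·3.2) = 5415 mm² ⇒ d ≥ 83.03 mm.
The elongation limit governs.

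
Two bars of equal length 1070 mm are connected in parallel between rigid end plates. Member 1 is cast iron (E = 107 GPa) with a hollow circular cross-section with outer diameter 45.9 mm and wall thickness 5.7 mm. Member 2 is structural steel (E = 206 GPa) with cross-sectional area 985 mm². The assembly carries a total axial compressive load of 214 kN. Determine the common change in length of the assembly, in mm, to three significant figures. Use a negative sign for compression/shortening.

-0.818 mm

A_1 = 719.9 mm².
Equal strain + equilibrium ⇒ each member carries load in proportion to AE: A₁E₁ = 77030000 N, A₂E₂ = 202900000 N, ΣAE = 279900000 N.
δ = PL/ΣAE = -214000·1070/279900000 = -0.818 mm.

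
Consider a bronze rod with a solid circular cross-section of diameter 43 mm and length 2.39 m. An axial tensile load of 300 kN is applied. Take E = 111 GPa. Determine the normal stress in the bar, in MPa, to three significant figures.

207 MPa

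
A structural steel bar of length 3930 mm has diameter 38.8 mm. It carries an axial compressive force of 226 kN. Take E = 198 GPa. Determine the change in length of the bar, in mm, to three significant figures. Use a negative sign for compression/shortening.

-3.79 mm

A = 1182 mm².
δ_mech = NL/(AE) = -226000·3930/(1182·198000) = -3.794 mm.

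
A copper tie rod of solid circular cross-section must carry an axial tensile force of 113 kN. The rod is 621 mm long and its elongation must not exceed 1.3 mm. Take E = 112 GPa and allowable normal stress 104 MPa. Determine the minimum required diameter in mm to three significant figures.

37.2 mm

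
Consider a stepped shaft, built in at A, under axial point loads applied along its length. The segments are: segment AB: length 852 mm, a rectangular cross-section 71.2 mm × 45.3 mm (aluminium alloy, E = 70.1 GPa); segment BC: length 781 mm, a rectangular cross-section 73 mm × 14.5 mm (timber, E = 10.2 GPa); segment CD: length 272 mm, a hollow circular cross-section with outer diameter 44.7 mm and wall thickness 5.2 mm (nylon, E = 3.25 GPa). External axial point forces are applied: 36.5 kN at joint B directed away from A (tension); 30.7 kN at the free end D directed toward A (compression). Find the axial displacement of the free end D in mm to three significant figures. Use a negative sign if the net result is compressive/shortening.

-6.18 mm

Internal axial forces (sectioning from the free end, tension +): N_CD = -30.7 kN, N_BC = -30.7 kN, N_AB = 5.8 kN.
A_AB = 3225 mm².
A_BC = 1058 mm².
A_CD = 645.3 mm².
δ_AB = 5800·852/(3225·70100) = 0.02186 mm
δ_BC = -30700·781/(1058·10200) = -2.221 mm
δ_CD = -30700·272/(645.3·3250) = -3.982 mm
δ = Σδ_i = -6.181 mm.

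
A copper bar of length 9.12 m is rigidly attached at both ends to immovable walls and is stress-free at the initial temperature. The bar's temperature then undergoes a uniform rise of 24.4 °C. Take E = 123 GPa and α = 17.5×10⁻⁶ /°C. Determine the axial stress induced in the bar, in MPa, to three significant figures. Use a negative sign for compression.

-52.5 MPa

Free thermal expansion αLΔT = 17.5e-6 · 9120 · 24.4 = 3.894 mm.
The walls impose strain ε = −(3.894)/9120 = -4.2700e-04; σ = Eε = 123000 · -4.2700e-04 = -52.52 MPa.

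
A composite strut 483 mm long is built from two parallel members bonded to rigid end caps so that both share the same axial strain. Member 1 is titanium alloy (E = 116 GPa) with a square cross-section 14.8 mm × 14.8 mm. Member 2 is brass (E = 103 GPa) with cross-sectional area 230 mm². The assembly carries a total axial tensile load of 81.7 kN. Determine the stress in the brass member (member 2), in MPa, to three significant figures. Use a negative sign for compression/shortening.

A_1 = 219 mm².
Equal strain + equilibrium ⇒ each member carries load in proportion to AE: A₁E₁ = 25410000 N, A₂E₂ = 23690000 N, ΣAE = 49100000 N.
σ₂ = P·E₂/ΣAE = 81700·103000/49100000 = 171.4 MPa.

171 MPa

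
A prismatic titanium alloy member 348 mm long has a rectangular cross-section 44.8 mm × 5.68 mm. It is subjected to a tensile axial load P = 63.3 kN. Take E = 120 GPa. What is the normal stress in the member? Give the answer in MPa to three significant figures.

A = 254.5 mm².
σ = N/A = 63300/254.5 = 248.8 MPa.

249 MPa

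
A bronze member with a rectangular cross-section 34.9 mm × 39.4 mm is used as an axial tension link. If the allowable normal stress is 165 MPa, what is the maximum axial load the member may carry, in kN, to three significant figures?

A = 1375 mm².
P_max = σ_allow · A = 165 · 1375 = 226900 N = 226.9 kN.

227 kN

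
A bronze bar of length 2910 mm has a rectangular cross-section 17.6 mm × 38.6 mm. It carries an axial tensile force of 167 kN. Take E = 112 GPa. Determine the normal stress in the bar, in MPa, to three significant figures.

A = 679.4 mm².
σ = N/A = 167000/679.4 = 245.8 MPa.

246 MPa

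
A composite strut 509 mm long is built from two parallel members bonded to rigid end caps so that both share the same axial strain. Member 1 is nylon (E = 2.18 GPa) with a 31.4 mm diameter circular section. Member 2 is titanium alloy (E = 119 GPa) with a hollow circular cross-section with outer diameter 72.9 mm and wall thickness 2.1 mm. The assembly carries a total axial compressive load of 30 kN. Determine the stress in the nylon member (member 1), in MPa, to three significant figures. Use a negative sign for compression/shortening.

A_1 = 774.4 mm².
A_2 = 467.1 mm².
Equal strain + equilibrium ⇒ each member carries load in proportion to AE: A₁E₁ = 1688000 N, A₂E₂ = 55580000 N, ΣAE = 57270000 N.
σ₁ = P·E₁/ΣAE = -30000·2180/57270000 = -1.142 MPa.

-1.14 MPa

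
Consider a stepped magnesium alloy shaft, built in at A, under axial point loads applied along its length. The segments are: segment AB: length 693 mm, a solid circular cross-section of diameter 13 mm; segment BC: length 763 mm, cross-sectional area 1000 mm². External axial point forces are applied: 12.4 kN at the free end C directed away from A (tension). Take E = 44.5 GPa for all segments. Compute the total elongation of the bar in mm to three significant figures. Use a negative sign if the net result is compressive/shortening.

Internal axial forces (sectioning from the free end, tension +): N_BC = 12.4 kN, N_AB = 12.4 kN.
A_AB = 132.7 mm².
δ_AB = 12400·693/(132.7·44500) = 1.455 mm
δ_BC = 12400·763/(1000·44500) = 0.2126 mm
δ = Σδ_i = 1.667 mm.

1.67 mm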